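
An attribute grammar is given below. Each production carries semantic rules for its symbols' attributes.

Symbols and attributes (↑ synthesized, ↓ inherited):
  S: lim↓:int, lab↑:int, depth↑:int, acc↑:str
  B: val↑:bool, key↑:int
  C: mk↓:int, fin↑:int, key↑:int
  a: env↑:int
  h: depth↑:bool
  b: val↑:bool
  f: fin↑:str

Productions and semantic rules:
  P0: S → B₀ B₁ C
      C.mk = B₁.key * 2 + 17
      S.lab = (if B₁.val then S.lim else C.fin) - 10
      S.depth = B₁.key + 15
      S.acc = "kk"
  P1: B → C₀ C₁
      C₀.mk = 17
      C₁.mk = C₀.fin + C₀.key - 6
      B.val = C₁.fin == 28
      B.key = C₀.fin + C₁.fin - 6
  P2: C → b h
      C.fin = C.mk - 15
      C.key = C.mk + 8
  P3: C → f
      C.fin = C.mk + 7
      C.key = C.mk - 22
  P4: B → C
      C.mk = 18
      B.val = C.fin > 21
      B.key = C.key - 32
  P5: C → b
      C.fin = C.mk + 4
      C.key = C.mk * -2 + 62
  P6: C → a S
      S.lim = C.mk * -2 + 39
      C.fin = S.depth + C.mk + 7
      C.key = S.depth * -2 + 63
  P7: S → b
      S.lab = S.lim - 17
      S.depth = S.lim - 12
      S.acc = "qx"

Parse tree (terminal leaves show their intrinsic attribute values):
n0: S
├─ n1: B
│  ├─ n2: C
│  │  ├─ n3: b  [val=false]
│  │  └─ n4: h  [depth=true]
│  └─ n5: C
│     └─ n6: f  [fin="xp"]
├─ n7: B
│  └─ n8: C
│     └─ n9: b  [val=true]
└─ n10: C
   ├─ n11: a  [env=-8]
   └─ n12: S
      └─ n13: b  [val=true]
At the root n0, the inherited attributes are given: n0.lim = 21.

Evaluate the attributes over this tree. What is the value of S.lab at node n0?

11

1. n0.lim = 21  [given at root]
2. n2.mk = 17  [17]
3. n3.val = false  [terminal]
4. n4.depth = true  [terminal]
5. n2.fin = 2  [C.mk - 15]
6. n2.key = 25  [C.mk + 8]
7. n5.mk = 21  [C₀.fin + C₀.key - 6]
8. n6.fin = "xp"  [terminal]
9. n5.fin = 28  [C.mk + 7]
10. n5.key = -1  [C.mk - 22]
11. n1.val = true  [C₁.fin == 28]
12. n1.key = 24  [C₀.fin + C₁.fin - 6]
13. n8.mk = 18  [18]
14. n9.val = true  [terminal]
15. n8.fin = 22  [C.mk + 4]
16. n8.key = 26  [C.mk * -2 + 62]
17. n7.val = true  [C.fin > 21]
18. n7.key = -6  [C.key - 32]
19. n10.mk = 5  [B₁.key * 2 + 17]
20. n11.env = -8  [terminal]
21. n12.lim = 29  [C.mk * -2 + 39]
22. n13.val = true  [terminal]
23. n12.lab = 12  [S.lim - 17]
24. n12.depth = 17  [S.lim - 12]
25. n12.acc = "qx"  ["qx"]
26. n10.fin = 29  [S.depth + C.mk + 7]
27. n10.key = 29  [S.depth * -2 + 63]
28. n0.lab = 11  [(if B₁.val then S.lim else C.fin) - 10]
29. n0.depth = 9  [B₁.key + 15]
30. n0.acc = "kk"  ["kk"]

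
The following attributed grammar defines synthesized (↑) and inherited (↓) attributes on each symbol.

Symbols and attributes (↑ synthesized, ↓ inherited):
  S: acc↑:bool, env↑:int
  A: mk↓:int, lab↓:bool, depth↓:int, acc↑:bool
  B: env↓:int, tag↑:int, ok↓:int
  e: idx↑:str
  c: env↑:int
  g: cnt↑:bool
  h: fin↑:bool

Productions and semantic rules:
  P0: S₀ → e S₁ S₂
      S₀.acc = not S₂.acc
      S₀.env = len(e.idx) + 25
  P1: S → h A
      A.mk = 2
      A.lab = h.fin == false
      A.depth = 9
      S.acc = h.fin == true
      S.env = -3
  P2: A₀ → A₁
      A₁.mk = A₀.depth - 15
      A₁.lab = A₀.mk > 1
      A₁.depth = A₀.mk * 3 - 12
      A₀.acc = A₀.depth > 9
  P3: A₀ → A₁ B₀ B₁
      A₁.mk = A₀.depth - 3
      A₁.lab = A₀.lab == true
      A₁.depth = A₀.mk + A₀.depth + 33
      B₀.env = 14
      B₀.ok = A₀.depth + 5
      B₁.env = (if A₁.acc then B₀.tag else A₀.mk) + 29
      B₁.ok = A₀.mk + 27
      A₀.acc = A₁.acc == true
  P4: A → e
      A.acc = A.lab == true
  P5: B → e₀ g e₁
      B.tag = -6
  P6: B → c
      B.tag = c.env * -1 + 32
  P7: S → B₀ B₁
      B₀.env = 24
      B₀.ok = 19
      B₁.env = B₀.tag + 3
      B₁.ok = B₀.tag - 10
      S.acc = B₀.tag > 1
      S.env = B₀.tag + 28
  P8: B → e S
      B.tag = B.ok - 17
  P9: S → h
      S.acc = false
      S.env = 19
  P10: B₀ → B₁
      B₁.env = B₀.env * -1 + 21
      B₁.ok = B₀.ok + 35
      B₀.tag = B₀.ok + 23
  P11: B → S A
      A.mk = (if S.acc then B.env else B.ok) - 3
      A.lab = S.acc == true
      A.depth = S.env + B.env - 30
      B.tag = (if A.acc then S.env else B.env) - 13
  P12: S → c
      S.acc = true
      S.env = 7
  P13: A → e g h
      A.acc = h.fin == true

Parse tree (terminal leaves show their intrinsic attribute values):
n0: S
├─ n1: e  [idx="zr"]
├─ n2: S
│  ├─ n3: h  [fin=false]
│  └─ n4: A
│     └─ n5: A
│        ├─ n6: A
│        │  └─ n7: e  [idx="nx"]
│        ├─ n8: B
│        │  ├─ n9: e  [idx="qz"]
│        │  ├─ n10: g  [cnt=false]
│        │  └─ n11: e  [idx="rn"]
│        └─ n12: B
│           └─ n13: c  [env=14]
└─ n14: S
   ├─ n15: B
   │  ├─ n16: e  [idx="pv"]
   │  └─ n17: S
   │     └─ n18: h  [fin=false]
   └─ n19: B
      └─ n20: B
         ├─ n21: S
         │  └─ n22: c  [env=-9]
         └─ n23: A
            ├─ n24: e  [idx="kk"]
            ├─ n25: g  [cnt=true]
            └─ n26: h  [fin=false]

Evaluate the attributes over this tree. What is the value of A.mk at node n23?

13

1. n1.idx = "zr"  [terminal]
2. n3.fin = false  [terminal]
3. n4.mk = 2  [2]
4. n4.lab = true  [h.fin == false]
5. n4.depth = 9  [9]
6. n5.mk = -6  [A₀.depth - 15]
7. n5.lab = true  [A₀.mk > 1]
8. n5.depth = -6  [A₀.mk * 3 - 12]
9. n6.mk = -9  [A₀.depth - 3]
10. n6.lab = true  [A₀.lab == true]
11. n6.depth = 21  [A₀.mk + A₀.depth + 33]
12. n7.idx = "nx"  [terminal]
13. n6.acc = true  [A.lab == true]
14. n8.env = 14  [14]
15. n8.ok = -1  [A₀.depth + 5]
16. n9.idx = "qz"  [terminal]
17. n10.cnt = false  [terminal]
18. n11.idx = "rn"  [terminal]
19. n8.tag = -6  [-6]
20. n12.env = 23  [(if A₁.acc then B₀.tag else A₀.mk) + 29]
21. n12.ok = 21  [A₀.mk + 27]
22. n13.env = 14  [terminal]
23. n12.tag = 18  [c.env * -1 + 32]
24. n5.acc = true  [A₁.acc == true]
25. n4.acc = false  [A₀.depth > 9]
26. n2.acc = false  [h.fin == true]
27. n2.env = -3  [-3]
28. n15.env = 24  [24]
29. n15.ok = 19  [19]
30. n16.idx = "pv"  [terminal]
31. n18.fin = false  [terminal]
32. n17.acc = false  [false]
33. n17.env = 19  [19]
34. n15.tag = 2  [B.ok - 17]
35. n19.env = 5  [B₀.tag + 3]
36. n19.ok = -8  [B₀.tag - 10]
37. n20.env = 16  [B₀.env * -1 + 21]
38. n20.ok = 27  [B₀.ok + 35]
39. n22.env = -9  [terminal]
40. n21.acc = true  [true]
41. n21.env = 7  [7]
42. n23.mk = 13  [(if S.acc then B.env else B.ok) - 3]
43. n23.lab = true  [S.acc == true]
44. n23.depth = -7  [S.env + B.env - 30]
45. n24.idx = "kk"  [terminal]
46. n25.cnt = true  [terminal]
47. n26.fin = false  [terminal]
48. n23.acc = false  [h.fin == true]
49. n20.tag = 3  [(if A.acc then S.env else B.env) - 13]
50. n19.tag = 15  [B₀.ok + 23]
51. n14.acc = true  [B₀.tag > 1]
52. n14.env = 30  [B₀.tag + 28]
53. n0.acc = false  [not S₂.acc]
54. n0.env = 27  [len(e.idx) + 25]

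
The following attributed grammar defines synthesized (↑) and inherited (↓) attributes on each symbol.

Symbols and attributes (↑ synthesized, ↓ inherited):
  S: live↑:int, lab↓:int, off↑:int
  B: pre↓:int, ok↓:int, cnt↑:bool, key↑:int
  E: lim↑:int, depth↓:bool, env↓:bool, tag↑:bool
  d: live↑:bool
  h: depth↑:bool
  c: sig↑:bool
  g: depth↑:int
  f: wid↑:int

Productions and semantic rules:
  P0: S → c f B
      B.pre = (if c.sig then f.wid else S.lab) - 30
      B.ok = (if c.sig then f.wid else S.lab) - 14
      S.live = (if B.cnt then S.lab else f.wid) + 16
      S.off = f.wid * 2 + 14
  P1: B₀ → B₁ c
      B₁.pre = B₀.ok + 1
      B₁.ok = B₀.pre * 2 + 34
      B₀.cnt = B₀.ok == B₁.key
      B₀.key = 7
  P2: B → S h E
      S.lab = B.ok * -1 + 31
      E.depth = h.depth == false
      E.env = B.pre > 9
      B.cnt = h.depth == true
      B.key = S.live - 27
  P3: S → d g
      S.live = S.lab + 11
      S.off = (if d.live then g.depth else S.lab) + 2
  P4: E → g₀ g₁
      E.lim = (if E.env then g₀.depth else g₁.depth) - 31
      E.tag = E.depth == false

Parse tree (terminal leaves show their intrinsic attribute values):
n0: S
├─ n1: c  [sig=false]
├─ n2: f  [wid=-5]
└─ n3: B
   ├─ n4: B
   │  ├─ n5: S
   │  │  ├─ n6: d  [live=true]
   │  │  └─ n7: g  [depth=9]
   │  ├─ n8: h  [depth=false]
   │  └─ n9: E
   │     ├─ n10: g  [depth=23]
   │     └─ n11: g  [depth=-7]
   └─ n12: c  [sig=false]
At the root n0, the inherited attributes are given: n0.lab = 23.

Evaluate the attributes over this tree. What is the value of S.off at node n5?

1. n0.lab = 23  [given at root]
2. n1.sig = false  [terminal]
3. n2.wid = -5  [terminal]
4. n3.pre = -7  [(if c.sig then f.wid else S.lab) - 30]
5. n3.ok = 9  [(if c.sig then f.wid else S.lab) - 14]
6. n4.pre = 10  [B₀.ok + 1]
7. n4.ok = 20  [B₀.pre * 2 + 34]
8. n5.lab = 11  [B.ok * -1 + 31]
9. n6.live = true  [terminal]
10. n7.depth = 9  [terminal]
11. n5.live = 22  [S.lab + 11]
12. n5.off = 11  [(if d.live then g.depth else S.lab) + 2]
13. n8.depth = false  [terminal]
14. n9.depth = true  [h.depth == false]
15. n9.env = true  [B.pre > 9]
16. n10.depth = 23  [terminal]
17. n11.depth = -7  [terminal]
18. n9.lim = -8  [(if E.env then g₀.depth else g₁.depth) - 31]
19. n9.tag = false  [E.depth == false]
20. n4.cnt = false  [h.depth == true]
21. n4.key = -5  [S.live - 27]
22. n12.sig = false  [terminal]
23. n3.cnt = false  [B₀.ok == B₁.key]
24. n3.key = 7  [7]
25. n0.live = 11  [(if B.cnt then S.lab else f.wid) + 16]
26. n0.off = 4  [f.wid * 2 + 14]

11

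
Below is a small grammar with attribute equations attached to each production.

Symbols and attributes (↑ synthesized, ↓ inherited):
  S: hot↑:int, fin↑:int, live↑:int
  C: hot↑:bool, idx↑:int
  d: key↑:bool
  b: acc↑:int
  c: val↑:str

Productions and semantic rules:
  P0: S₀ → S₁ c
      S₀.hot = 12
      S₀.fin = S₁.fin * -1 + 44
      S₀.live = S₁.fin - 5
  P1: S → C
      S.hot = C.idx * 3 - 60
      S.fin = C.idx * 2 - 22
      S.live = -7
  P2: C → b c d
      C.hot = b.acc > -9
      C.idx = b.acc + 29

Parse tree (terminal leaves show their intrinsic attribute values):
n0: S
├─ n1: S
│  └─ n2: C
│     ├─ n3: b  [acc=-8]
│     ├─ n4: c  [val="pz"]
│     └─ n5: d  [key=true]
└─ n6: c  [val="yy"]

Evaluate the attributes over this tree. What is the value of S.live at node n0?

15

1. n3.acc = -8  [terminal]
2. n4.val = "pz"  [terminal]
3. n5.key = true  [terminal]
4. n2.hot = true  [b.acc > -9]
5. n2.idx = 21  [b.acc + 29]
6. n1.hot = 3  [C.idx * 3 - 60]
7. n1.fin = 20  [C.idx * 2 - 22]
8. n1.live = -7  [-7]
9. n6.val = "yy"  [terminal]
10. n0.hot = 12  [12]
11. n0.fin = 24  [S₁.fin * -1 + 44]
12. n0.live = 15  [S₁.fin - 5]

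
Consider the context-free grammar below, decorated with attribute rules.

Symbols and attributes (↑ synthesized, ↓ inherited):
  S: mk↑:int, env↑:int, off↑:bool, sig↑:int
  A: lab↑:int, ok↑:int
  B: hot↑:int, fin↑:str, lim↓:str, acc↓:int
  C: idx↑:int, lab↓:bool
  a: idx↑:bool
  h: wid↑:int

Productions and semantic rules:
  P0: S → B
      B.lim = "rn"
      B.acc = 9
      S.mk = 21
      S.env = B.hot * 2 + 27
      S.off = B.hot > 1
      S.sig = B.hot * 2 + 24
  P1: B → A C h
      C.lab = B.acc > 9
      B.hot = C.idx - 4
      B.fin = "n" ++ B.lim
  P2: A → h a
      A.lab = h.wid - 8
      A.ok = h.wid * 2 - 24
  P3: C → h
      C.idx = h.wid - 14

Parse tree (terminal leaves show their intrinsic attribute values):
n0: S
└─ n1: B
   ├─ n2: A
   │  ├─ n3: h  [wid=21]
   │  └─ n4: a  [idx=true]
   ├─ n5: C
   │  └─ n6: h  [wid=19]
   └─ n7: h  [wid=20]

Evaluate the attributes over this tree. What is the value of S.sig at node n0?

1. n1.lim = "rn"  ["rn"]
2. n1.acc = 9  [9]
3. n3.wid = 21  [terminal]
4. n4.idx = true  [terminal]
5. n2.lab = 13  [h.wid - 8]
6. n2.ok = 18  [h.wid * 2 - 24]
7. n5.lab = false  [B.acc > 9]
8. n6.wid = 19  [terminal]
9. n5.idx = 5  [h.wid - 14]
10. n7.wid = 20  [terminal]
11. n1.hot = 1  [C.idx - 4]
12. n1.fin = "nrn"  ["n" ++ B.lim]
13. n0.mk = 21  [21]
14. n0.env = 29  [B.hot * 2 + 27]
15. n0.off = false  [B.hot > 1]
16. n0.sig = 26  [B.hot * 2 + 24]

26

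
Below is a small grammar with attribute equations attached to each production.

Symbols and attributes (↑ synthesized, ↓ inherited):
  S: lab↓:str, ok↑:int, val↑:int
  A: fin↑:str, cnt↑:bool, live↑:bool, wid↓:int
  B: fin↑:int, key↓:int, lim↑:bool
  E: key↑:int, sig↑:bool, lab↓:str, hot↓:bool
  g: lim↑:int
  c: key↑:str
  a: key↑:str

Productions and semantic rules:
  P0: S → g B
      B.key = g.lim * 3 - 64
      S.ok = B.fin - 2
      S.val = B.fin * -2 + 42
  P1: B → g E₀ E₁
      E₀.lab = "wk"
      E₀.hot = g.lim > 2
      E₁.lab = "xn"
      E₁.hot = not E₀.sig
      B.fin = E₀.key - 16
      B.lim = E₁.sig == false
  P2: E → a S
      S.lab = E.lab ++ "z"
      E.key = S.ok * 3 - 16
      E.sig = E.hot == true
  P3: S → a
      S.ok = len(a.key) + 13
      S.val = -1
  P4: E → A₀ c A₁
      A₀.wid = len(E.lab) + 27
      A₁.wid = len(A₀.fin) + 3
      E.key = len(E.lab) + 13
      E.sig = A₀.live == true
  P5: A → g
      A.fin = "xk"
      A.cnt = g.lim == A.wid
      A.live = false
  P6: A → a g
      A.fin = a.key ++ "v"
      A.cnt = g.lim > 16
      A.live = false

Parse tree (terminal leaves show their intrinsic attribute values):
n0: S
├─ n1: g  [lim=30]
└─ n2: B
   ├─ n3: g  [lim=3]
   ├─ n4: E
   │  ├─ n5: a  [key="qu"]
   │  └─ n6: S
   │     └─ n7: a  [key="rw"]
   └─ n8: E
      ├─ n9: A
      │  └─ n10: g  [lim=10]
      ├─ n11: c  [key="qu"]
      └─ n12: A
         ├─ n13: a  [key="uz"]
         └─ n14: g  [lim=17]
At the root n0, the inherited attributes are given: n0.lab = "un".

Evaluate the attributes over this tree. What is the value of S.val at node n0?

16

1. n0.lab = "un"  [given at root]
2. n1.lim = 30  [terminal]
3. n2.key = 26  [g.lim * 3 - 64]
4. n3.lim = 3  [terminal]
5. n4.lab = "wk"  ["wk"]
6. n4.hot = true  [g.lim > 2]
7. n5.key = "qu"  [terminal]
8. n6.lab = "wkz"  [E.lab ++ "z"]
9. n7.key = "rw"  [terminal]
10. n6.ok = 15  [len(a.key) + 13]
11. n6.val = -1  [-1]
12. n4.key = 29  [S.ok * 3 - 16]
13. n4.sig = true  [E.hot == true]
14. n8.lab = "xn"  ["xn"]
15. n8.hot = false  [not E₀.sig]
16. n9.wid = 29  [len(E.lab) + 27]
17. n10.lim = 10  [terminal]
18. n9.fin = "xk"  ["xk"]
19. n9.cnt = false  [g.lim == A.wid]
20. n9.live = false  [false]
21. n11.key = "qu"  [terminal]
22. n12.wid = 5  [len(A₀.fin) + 3]
23. n13.key = "uz"  [terminal]
24. n14.lim = 17  [terminal]
25. n12.fin = "uzv"  [a.key ++ "v"]
26. n12.cnt = true  [g.lim > 16]
27. n12.live = false  [false]
28. n8.key = 15  [len(E.lab) + 13]
29. n8.sig = false  [A₀.live == true]
30. n2.fin = 13  [E₀.key - 16]
31. n2.lim = true  [E₁.sig == false]
32. n0.ok = 11  [B.fin - 2]
33. n0.val = 16  [B.fin * -2 + 42]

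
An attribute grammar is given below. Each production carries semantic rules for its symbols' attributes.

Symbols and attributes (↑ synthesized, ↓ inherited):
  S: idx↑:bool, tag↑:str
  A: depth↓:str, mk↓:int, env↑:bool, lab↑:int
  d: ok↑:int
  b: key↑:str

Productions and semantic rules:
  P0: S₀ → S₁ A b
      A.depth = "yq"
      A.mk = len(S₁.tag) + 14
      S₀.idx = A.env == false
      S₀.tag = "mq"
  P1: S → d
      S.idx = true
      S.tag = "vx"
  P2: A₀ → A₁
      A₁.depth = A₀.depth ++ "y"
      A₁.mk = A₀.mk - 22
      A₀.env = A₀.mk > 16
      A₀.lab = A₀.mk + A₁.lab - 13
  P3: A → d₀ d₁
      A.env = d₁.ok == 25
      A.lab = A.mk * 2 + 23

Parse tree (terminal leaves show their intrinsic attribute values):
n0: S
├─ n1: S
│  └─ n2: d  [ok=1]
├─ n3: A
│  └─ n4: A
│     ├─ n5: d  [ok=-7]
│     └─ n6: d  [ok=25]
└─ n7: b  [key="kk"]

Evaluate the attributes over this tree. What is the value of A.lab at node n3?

1. n2.ok = 1  [terminal]
2. n1.idx = true  [true]
3. n1.tag = "vx"  ["vx"]
4. n3.depth = "yq"  ["yq"]
5. n3.mk = 16  [len(S₁.tag) + 14]
6. n4.depth = "yqy"  [A₀.depth ++ "y"]
7. n4.mk = -6  [A₀.mk - 22]
8. n5.ok = -7  [terminal]
9. n6.ok = 25  [terminal]
10. n4.env = true  [d₁.ok == 25]
11. n4.lab = 11  [A.mk * 2 + 23]
12. n3.env = false  [A₀.mk > 16]
13. n3.lab = 14  [A₀.mk + A₁.lab - 13]
14. n7.key = "kk"  [terminal]
15. n0.idx = true  [A.env == false]
16. n0.tag = "mq"  ["mq"]

14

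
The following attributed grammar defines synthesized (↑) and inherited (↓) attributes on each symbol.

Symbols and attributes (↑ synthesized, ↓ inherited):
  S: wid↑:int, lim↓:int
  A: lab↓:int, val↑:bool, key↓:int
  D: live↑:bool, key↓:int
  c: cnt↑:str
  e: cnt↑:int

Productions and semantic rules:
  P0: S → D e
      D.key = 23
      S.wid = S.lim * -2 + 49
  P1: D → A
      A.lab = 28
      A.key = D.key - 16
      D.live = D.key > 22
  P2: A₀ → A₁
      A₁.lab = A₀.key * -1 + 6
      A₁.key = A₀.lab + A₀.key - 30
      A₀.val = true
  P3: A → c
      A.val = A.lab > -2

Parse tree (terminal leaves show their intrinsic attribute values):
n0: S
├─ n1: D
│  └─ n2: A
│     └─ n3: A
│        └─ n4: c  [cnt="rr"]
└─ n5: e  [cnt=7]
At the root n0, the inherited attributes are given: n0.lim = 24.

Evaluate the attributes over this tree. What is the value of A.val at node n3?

true

1. n0.lim = 24  [given at root]
2. n1.key = 23  [23]
3. n2.lab = 28  [28]
4. n2.key = 7  [D.key - 16]
5. n3.lab = -1  [A₀.key * -1 + 6]
6. n3.key = 5  [A₀.lab + A₀.key - 30]
7. n4.cnt = "rr"  [terminal]
8. n3.val = true  [A.lab > -2]
9. n2.val = true  [true]
10. n1.live = true  [D.key > 22]
11. n5.cnt = 7  [terminal]
12. n0.wid = 1  [S.lim * -2 + 49]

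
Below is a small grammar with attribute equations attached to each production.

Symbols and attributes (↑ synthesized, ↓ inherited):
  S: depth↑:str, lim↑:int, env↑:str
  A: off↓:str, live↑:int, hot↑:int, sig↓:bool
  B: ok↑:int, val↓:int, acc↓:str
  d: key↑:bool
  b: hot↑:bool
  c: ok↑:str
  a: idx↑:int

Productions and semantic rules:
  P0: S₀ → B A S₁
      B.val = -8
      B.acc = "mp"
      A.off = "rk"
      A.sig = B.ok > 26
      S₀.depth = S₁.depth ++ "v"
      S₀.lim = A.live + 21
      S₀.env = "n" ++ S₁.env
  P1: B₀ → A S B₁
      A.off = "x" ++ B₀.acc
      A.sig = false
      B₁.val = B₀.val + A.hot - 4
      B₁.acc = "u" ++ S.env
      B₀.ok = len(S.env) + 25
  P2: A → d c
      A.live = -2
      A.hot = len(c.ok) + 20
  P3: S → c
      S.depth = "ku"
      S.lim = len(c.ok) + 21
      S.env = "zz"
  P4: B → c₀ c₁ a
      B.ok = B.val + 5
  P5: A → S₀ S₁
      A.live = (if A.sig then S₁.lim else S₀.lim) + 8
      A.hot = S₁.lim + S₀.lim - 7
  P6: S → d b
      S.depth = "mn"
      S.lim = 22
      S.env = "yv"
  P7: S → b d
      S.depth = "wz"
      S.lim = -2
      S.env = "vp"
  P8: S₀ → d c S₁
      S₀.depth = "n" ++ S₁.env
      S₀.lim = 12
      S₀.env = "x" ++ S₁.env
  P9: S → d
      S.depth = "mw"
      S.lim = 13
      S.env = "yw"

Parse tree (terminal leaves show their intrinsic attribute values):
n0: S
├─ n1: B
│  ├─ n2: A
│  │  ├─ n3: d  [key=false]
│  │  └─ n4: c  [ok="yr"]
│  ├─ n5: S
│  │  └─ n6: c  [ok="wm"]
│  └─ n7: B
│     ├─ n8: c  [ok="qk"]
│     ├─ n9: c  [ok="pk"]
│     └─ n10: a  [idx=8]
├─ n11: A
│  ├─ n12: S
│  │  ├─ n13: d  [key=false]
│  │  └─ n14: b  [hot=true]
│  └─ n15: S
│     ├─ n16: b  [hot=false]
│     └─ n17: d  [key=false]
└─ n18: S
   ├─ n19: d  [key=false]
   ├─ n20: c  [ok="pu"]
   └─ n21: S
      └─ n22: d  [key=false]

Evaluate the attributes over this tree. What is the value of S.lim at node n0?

1. n1.val = -8  [-8]
2. n1.acc = "mp"  ["mp"]
3. n2.off = "xmp"  ["x" ++ B₀.acc]
4. n2.sig = false  [false]
5. n3.key = false  [terminal]
6. n4.ok = "yr"  [terminal]
7. n2.live = -2  [-2]
8. n2.hot = 22  [len(c.ok) + 20]
9. n6.ok = "wm"  [terminal]
10. n5.depth = "ku"  ["ku"]
11. n5.lim = 23  [len(c.ok) + 21]
12. n5.env = "zz"  ["zz"]
13. n7.val = 10  [B₀.val + A.hot - 4]
14. n7.acc = "uzz"  ["u" ++ S.env]
15. n8.ok = "qk"  [terminal]
16. n9.ok = "pk"  [terminal]
17. n10.idx = 8  [terminal]
18. n7.ok = 15  [B.val + 5]
19. n1.ok = 27  [len(S.env) + 25]
20. n11.off = "rk"  ["rk"]
21. n11.sig = true  [B.ok > 26]
22. n13.key = false  [terminal]
23. n14.hot = true  [terminal]
24. n12.depth = "mn"  ["mn"]
25. n12.lim = 22  [22]
26. n12.env = "yv"  ["yv"]
27. n16.hot = false  [terminal]
28. n17.key = false  [terminal]
29. n15.depth = "wz"  ["wz"]
30. n15.lim = -2  [-2]
31. n15.env = "vp"  ["vp"]
32. n11.live = 6  [(if A.sig then S₁.lim else S₀.lim) + 8]
33. n11.hot = 13  [S₁.lim + S₀.lim - 7]
34. n19.key = false  [terminal]
35. n20.ok = "pu"  [terminal]
36. n22.key = false  [terminal]
37. n21.depth = "mw"  ["mw"]
38. n21.lim = 13  [13]
39. n21.env = "yw"  ["yw"]
40. n18.depth = "nyw"  ["n" ++ S₁.env]
41. n18.lim = 12  [12]
42. n18.env = "xyw"  ["x" ++ S₁.env]
43. n0.depth = "nywv"  [S₁.depth ++ "v"]
44. n0.lim = 27  [A.live + 21]
45. n0.env = "nxyw"  ["n" ++ S₁.env]

27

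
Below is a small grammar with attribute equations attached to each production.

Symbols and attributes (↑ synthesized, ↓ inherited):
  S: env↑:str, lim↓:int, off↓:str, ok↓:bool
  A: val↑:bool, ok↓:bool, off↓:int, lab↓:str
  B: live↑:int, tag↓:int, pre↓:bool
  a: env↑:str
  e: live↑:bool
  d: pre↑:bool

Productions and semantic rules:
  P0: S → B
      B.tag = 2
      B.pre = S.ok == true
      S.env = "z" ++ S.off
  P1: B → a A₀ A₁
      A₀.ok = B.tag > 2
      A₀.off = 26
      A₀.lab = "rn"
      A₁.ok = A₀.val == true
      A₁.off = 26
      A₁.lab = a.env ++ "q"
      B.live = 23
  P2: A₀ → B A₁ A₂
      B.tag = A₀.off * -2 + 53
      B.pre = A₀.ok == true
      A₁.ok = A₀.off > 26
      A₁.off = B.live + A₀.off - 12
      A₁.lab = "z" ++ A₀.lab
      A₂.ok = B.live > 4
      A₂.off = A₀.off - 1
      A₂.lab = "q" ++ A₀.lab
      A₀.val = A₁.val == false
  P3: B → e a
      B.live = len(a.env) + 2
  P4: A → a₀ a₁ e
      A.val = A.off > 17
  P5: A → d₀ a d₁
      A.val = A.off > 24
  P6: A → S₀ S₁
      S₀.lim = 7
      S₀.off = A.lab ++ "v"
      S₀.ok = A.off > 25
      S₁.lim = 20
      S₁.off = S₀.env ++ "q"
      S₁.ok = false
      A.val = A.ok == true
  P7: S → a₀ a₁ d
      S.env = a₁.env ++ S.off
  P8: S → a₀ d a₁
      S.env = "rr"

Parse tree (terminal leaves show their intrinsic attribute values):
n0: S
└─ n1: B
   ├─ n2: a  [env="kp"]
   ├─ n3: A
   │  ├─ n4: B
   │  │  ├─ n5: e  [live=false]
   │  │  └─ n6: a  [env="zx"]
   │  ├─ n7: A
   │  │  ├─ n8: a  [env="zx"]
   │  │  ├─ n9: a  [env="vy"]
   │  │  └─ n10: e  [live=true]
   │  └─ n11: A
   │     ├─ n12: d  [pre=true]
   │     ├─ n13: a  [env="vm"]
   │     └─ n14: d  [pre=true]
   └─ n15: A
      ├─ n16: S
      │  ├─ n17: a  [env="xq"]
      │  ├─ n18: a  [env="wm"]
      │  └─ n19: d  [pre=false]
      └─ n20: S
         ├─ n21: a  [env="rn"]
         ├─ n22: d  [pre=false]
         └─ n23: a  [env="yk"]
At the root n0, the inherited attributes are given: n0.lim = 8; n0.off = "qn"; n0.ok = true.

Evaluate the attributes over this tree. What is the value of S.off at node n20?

"wmkpqvq"

1. n0.lim = 8  [given at root]
2. n0.off = "qn"  [given at root]
3. n0.ok = true  [given at root]
4. n1.tag = 2  [2]
5. n1.pre = true  [S.ok == true]
6. n2.env = "kp"  [terminal]
7. n3.ok = false  [B.tag > 2]
8. n3.off = 26  [26]
9. n3.lab = "rn"  ["rn"]
10. n4.tag = 1  [A₀.off * -2 + 53]
11. n4.pre = false  [A₀.ok == true]
12. n5.live = false  [terminal]
13. n6.env = "zx"  [terminal]
14. n4.live = 4  [len(a.env) + 2]
15. n7.ok = false  [A₀.off > 26]
16. n7.off = 18  [B.live + A₀.off - 12]
17. n7.lab = "zrn"  ["z" ++ A₀.lab]
18. n8.env = "zx"  [terminal]
19. n9.env = "vy"  [terminal]
20. n10.live = true  [terminal]
21. n7.val = true  [A.off > 17]
22. n11.ok = false  [B.live > 4]
23. n11.off = 25  [A₀.off - 1]
24. n11.lab = "qrn"  ["q" ++ A₀.lab]
25. n12.pre = true  [terminal]
26. n13.env = "vm"  [terminal]
27. n14.pre = true  [terminal]
28. n11.val = true  [A.off > 24]
29. n3.val = false  [A₁.val == false]
30. n15.ok = false  [A₀.val == true]
31. n15.off = 26  [26]
32. n15.lab = "kpq"  [a.env ++ "q"]
33. n16.lim = 7  [7]
34. n16.off = "kpqv"  [A.lab ++ "v"]
35. n16.ok = true  [A.off > 25]
36. n17.env = "xq"  [terminal]
37. n18.env = "wm"  [terminal]
38. n19.pre = false  [terminal]
39. n16.env = "wmkpqv"  [a₁.env ++ S.off]
40. n20.lim = 20  [20]
41. n20.off = "wmkpqvq"  [S₀.env ++ "q"]
42. n20.ok = false  [false]
43. n21.env = "rn"  [terminal]
44. n22.pre = false  [terminal]
45. n23.env = "yk"  [terminal]
46. n20.env = "rr"  ["rr"]
47. n15.val = false  [A.ok == true]
48. n1.live = 23  [23]
49. n0.env = "zqn"  ["z" ++ S.off]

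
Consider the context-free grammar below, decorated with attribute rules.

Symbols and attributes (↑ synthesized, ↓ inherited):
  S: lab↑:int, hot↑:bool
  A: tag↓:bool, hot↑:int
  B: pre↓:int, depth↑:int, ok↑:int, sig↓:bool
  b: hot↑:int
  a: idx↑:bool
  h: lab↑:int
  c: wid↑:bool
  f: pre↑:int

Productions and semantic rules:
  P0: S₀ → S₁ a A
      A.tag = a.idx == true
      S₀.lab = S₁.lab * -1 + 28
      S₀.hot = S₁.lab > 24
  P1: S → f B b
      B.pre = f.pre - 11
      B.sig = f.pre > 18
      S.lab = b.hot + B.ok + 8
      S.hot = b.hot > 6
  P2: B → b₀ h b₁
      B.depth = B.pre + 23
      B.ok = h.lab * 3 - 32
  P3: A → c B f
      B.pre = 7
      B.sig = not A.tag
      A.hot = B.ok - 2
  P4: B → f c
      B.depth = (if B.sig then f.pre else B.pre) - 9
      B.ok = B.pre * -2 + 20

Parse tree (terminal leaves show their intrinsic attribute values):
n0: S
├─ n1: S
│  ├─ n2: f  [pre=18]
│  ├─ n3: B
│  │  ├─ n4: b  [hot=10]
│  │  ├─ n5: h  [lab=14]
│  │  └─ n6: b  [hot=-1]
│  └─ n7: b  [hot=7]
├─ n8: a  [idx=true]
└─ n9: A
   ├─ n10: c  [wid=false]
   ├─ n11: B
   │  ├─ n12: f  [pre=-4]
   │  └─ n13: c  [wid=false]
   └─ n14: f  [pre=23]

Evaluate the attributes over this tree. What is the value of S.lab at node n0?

1. n2.pre = 18  [terminal]
2. n3.pre = 7  [f.pre - 11]
3. n3.sig = false  [f.pre > 18]
4. n4.hot = 10  [terminal]
5. n5.lab = 14  [terminal]
6. n6.hot = -1  [terminal]
7. n3.depth = 30  [B.pre + 23]
8. n3.ok = 10  [h.lab * 3 - 32]
9. n7.hot = 7  [terminal]
10. n1.lab = 25  [b.hot + B.ok + 8]
11. n1.hot = true  [b.hot > 6]
12. n8.idx = true  [terminal]
13. n9.tag = true  [a.idx == true]
14. n10.wid = false  [terminal]
15. n11.pre = 7  [7]
16. n11.sig = false  [not A.tag]
17. n12.pre = -4  [terminal]
18. n13.wid = false  [terminal]
19. n11.depth = -2  [(if B.sig then f.pre else B.pre) - 9]
20. n11.ok = 6  [B.pre * -2 + 20]
21. n14.pre = 23  [terminal]
22. n9.hot = 4  [B.ok - 2]
23. n0.lab = 3  [S₁.lab * -1 + 28]
24. n0.hot = true  [S₁.lab > 24]

3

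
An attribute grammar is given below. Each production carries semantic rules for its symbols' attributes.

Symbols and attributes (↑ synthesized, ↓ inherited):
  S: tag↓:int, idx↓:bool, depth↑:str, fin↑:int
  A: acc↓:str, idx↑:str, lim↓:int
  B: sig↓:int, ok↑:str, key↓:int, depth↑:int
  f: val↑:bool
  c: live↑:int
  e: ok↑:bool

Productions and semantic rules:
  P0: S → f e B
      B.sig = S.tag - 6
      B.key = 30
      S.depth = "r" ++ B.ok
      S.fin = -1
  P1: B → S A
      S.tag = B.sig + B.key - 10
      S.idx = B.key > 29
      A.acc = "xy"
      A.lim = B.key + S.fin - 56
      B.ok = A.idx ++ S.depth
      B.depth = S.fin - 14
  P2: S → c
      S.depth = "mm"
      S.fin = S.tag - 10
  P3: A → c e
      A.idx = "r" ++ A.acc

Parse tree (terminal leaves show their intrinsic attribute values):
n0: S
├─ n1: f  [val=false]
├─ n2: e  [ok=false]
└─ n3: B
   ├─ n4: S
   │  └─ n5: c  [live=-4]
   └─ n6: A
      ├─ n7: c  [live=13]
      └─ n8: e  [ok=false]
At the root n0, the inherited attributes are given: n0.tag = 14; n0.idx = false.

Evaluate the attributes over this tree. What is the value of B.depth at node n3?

1. n0.tag = 14  [given at root]
2. n0.idx = false  [given at root]
3. n1.val = false  [terminal]
4. n2.ok = false  [terminal]
5. n3.sig = 8  [S.tag - 6]
6. n3.key = 30  [30]
7. n4.tag = 28  [B.sig + B.key - 10]
8. n4.idx = true  [B.key > 29]
9. n5.live = -4  [terminal]
10. n4.depth = "mm"  ["mm"]
11. n4.fin = 18  [S.tag - 10]
12. n6.acc = "xy"  ["xy"]
13. n6.lim = -8  [B.key + S.fin - 56]
14. n7.live = 13  [terminal]
15. n8.ok = false  [terminal]
16. n6.idx = "rxy"  ["r" ++ A.acc]
17. n3.ok = "rxymm"  [A.idx ++ S.depth]
18. n3.depth = 4  [S.fin - 14]
19. n0.depth = "rrxymm"  ["r" ++ B.ok]
20. n0.fin = -1  [-1]

4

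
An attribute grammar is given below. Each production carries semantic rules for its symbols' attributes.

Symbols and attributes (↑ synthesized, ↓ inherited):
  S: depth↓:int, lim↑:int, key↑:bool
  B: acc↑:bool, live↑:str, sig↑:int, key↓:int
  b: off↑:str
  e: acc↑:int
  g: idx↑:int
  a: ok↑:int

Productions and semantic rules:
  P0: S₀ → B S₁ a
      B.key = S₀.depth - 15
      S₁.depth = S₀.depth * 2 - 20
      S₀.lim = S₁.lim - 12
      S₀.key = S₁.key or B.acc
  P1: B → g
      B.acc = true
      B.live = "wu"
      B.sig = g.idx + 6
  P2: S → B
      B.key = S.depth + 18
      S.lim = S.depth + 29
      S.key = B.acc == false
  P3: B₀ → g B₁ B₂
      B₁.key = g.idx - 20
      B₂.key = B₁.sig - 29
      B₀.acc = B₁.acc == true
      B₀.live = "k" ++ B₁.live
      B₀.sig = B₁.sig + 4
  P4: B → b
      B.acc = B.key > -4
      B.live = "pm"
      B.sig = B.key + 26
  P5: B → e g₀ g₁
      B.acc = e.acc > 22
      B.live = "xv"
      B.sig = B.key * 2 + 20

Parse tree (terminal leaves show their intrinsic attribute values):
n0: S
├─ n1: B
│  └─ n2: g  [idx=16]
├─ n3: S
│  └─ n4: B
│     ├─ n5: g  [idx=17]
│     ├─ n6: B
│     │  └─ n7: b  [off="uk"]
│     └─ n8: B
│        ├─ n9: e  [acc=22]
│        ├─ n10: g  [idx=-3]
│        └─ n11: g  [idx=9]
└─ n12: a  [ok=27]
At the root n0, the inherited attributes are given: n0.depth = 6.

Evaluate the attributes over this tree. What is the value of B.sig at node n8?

1. n0.depth = 6  [given at root]
2. n1.key = -9  [S₀.depth - 15]
3. n2.idx = 16  [terminal]
4. n1.acc = true  [true]
5. n1.live = "wu"  ["wu"]
6. n1.sig = 22  [g.idx + 6]
7. n3.depth = -8  [S₀.depth * 2 - 20]
8. n4.key = 10  [S.depth + 18]
9. n5.idx = 17  [terminal]
10. n6.key = -3  [g.idx - 20]
11. n7.off = "uk"  [terminal]
12. n6.acc = true  [B.key > -4]
13. n6.live = "pm"  ["pm"]
14. n6.sig = 23  [B.key + 26]
15. n8.key = -6  [B₁.sig - 29]
16. n9.acc = 22  [terminal]
17. n10.idx = -3  [terminal]
18. n11.idx = 9  [terminal]
19. n8.acc = false  [e.acc > 22]
20. n8.live = "xv"  ["xv"]
21. n8.sig = 8  [B.key * 2 + 20]
22. n4.acc = true  [B₁.acc == true]
23. n4.live = "kpm"  ["k" ++ B₁.live]
24. n4.sig = 27  [B₁.sig + 4]
25. n3.lim = 21  [S.depth + 29]
26. n3.key = false  [B.acc == false]
27. n12.ok = 27  [terminal]
28. n0.lim = 9  [S₁.lim - 12]
29. n0.key = true  [S₁.key or B.acc]

8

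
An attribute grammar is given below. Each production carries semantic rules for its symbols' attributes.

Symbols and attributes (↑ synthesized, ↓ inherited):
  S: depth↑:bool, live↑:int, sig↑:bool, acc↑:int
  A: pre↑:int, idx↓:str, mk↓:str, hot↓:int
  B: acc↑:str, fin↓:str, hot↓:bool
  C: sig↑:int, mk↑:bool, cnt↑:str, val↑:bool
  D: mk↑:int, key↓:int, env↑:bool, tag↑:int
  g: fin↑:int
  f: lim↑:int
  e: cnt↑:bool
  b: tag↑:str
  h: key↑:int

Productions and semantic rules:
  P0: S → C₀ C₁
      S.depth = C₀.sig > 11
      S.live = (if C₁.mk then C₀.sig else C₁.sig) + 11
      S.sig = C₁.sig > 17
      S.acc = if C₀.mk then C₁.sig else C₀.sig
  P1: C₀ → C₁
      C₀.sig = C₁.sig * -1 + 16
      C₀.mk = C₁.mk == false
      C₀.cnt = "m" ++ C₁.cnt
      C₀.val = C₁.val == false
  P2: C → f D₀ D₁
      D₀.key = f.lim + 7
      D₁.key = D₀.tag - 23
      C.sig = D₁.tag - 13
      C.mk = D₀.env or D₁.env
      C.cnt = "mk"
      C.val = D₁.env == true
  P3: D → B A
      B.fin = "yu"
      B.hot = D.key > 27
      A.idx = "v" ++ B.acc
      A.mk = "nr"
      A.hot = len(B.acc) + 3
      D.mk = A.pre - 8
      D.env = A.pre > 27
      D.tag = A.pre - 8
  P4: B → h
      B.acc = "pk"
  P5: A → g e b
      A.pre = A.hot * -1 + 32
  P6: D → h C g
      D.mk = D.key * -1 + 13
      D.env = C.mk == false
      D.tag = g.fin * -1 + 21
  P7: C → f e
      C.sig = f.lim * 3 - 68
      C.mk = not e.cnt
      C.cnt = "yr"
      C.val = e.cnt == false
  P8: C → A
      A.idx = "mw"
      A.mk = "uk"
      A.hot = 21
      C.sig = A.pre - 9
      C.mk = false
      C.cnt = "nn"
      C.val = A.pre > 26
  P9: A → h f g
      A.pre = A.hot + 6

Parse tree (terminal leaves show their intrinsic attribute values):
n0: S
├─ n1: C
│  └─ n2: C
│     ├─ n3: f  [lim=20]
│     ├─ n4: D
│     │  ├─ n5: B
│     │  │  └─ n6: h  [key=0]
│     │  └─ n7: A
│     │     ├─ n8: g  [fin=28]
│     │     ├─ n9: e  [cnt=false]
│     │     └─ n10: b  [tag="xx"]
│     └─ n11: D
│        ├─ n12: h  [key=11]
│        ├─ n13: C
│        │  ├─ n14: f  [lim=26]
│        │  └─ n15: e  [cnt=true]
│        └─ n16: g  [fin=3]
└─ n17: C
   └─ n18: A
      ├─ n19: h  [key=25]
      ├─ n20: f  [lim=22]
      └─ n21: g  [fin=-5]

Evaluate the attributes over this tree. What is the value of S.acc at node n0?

11

1. n3.lim = 20  [terminal]
2. n4.key = 27  [f.lim + 7]
3. n5.fin = "yu"  ["yu"]
4. n5.hot = false  [D.key > 27]
5. n6.key = 0  [terminal]
6. n5.acc = "pk"  ["pk"]
7. n7.idx = "vpk"  ["v" ++ B.acc]
8. n7.mk = "nr"  ["nr"]
9. n7.hot = 5  [len(B.acc) + 3]
10. n8.fin = 28  [terminal]
11. n9.cnt = false  [terminal]
12. n10.tag = "xx"  [terminal]
13. n7.pre = 27  [A.hot * -1 + 32]
14. n4.mk = 19  [A.pre - 8]
15. n4.env = false  [A.pre > 27]
16. n4.tag = 19  [A.pre - 8]
17. n11.key = -4  [D₀.tag - 23]
18. n12.key = 11  [terminal]
19. n14.lim = 26  [terminal]
20. n15.cnt = true  [terminal]
21. n13.sig = 10  [f.lim * 3 - 68]
22. n13.mk = false  [not e.cnt]
23. n13.cnt = "yr"  ["yr"]
24. n13.val = false  [e.cnt == false]
25. n16.fin = 3  [terminal]
26. n11.mk = 17  [D.key * -1 + 13]
27. n11.env = true  [C.mk == false]
28. n11.tag = 18  [g.fin * -1 + 21]
29. n2.sig = 5  [D₁.tag - 13]
30. n2.mk = true  [D₀.env or D₁.env]
31. n2.cnt = "mk"  ["mk"]
32. n2.val = true  [D₁.env == true]
33. n1.sig = 11  [C₁.sig * -1 + 16]
34. n1.mk = false  [C₁.mk == false]
35. n1.cnt = "mmk"  ["m" ++ C₁.cnt]
36. n1.val = false  [C₁.val == false]
37. n18.idx = "mw"  ["mw"]
38. n18.mk = "uk"  ["uk"]
39. n18.hot = 21  [21]
40. n19.key = 25  [terminal]
41. n20.lim = 22  [terminal]
42. n21.fin = -5  [terminal]
43. n18.pre = 27  [A.hot + 6]
44. n17.sig = 18  [A.pre - 9]
45. n17.mk = false  [false]
46. n17.cnt = "nn"  ["nn"]
47. n17.val = true  [A.pre > 26]
48. n0.depth = false  [C₀.sig > 11]
49. n0.live = 29  [(if C₁.mk then C₀.sig else C₁.sig) + 11]
50. n0.sig = true  [C₁.sig > 17]
51. n0.acc = 11  [if C₀.mk then C₁.sig else C₀.sig]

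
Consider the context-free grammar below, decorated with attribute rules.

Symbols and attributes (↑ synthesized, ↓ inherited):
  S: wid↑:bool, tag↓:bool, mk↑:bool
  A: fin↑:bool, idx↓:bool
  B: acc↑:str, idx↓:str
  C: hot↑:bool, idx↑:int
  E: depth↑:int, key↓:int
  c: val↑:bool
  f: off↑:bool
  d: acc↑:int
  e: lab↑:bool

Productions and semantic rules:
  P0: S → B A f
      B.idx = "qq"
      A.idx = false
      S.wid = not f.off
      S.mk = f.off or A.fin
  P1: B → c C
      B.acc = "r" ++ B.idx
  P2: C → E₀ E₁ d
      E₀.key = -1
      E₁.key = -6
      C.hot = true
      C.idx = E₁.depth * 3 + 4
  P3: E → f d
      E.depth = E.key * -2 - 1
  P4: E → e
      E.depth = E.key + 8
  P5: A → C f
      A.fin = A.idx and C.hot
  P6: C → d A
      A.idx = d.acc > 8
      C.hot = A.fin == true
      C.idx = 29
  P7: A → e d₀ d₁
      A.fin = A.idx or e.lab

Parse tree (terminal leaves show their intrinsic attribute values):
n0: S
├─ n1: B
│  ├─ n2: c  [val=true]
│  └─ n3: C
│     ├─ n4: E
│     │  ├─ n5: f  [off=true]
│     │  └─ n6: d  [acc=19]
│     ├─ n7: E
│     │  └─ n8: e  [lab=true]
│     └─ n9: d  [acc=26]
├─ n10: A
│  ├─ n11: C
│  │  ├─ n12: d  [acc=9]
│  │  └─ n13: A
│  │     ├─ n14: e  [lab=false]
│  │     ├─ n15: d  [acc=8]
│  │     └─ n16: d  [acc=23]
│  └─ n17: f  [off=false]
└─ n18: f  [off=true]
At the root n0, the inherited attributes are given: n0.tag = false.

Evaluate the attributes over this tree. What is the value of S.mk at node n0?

1. n0.tag = false  [given at root]
2. n1.idx = "qq"  ["qq"]
3. n2.val = true  [terminal]
4. n4.key = -1  [-1]
5. n5.off = true  [terminal]
6. n6.acc = 19  [terminal]
7. n4.depth = 1  [E.key * -2 - 1]
8. n7.key = -6  [-6]
9. n8.lab = true  [terminal]
10. n7.depth = 2  [E.key + 8]
11. n9.acc = 26  [terminal]
12. n3.hot = true  [true]
13. n3.idx = 10  [E₁.depth * 3 + 4]
14. n1.acc = "rqq"  ["r" ++ B.idx]
15. n10.idx = false  [false]
16. n12.acc = 9  [terminal]
17. n13.idx = true  [d.acc > 8]
18. n14.lab = false  [terminal]
19. n15.acc = 8  [terminal]
20. n16.acc = 23  [terminal]
21. n13.fin = true  [A.idx or e.lab]
22. n11.hot = true  [A.fin == true]
23. n11.idx = 29  [29]
24. n17.off = false  [terminal]
25. n10.fin = false  [A.idx and C.hot]
26. n18.off = true  [terminal]
27. n0.wid = false  [not f.off]
28. n0.mk = true  [f.off or A.fin]

true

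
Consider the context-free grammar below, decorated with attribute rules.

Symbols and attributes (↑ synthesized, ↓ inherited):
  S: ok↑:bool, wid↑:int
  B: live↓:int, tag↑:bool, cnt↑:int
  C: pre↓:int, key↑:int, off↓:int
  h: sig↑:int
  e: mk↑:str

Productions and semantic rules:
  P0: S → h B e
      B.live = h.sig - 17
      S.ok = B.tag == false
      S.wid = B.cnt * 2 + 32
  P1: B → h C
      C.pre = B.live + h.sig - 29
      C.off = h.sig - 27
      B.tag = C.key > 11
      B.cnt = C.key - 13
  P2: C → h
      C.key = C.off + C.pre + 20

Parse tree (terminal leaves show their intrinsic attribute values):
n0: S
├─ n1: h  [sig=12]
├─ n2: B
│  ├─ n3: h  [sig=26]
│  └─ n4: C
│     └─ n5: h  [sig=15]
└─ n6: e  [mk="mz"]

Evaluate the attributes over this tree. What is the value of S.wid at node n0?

1. n1.sig = 12  [terminal]
2. n2.live = -5  [h.sig - 17]
3. n3.sig = 26  [terminal]
4. n4.pre = -8  [B.live + h.sig - 29]
5. n4.off = -1  [h.sig - 27]
6. n5.sig = 15  [terminal]
7. n4.key = 11  [C.off + C.pre + 20]
8. n2.tag = false  [C.key > 11]
9. n2.cnt = -2  [C.key - 13]
10. n6.mk = "mz"  [terminal]
11. n0.ok = true  [B.tag == false]
12. n0.wid = 28  [B.cnt * 2 + 32]

28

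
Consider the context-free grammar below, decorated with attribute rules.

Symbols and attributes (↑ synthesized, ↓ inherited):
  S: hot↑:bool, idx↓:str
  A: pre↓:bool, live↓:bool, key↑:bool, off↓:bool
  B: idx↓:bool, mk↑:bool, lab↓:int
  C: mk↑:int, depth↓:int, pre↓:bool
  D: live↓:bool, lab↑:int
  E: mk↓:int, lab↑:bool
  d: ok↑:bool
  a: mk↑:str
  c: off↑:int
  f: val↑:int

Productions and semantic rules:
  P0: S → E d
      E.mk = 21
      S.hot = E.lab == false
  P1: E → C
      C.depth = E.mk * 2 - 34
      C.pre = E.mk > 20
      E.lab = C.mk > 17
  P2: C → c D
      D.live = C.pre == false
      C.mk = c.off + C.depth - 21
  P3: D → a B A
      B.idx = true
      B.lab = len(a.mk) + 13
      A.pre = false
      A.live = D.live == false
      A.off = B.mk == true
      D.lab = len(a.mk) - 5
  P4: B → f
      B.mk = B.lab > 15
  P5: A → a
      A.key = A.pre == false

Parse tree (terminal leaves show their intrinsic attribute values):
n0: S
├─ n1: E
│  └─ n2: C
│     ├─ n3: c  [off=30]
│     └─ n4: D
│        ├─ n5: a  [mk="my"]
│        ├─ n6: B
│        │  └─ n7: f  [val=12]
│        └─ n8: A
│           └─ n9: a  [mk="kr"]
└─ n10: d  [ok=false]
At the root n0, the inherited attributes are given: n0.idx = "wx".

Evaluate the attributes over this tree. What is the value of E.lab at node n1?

false

1. n0.idx = "wx"  [given at root]
2. n1.mk = 21  [21]
3. n2.depth = 8  [E.mk * 2 - 34]
4. n2.pre = true  [E.mk > 20]
5. n3.off = 30  [terminal]
6. n4.live = false  [C.pre == false]
7. n5.mk = "my"  [terminal]
8. n6.idx = true  [true]
9. n6.lab = 15  [len(a.mk) + 13]
10. n7.val = 12  [terminal]
11. n6.mk = false  [B.lab > 15]
12. n8.pre = false  [false]
13. n8.live = true  [D.live == false]
14. n8.off = false  [B.mk == true]
15. n9.mk = "kr"  [terminal]
16. n8.key = true  [A.pre == false]
17. n4.lab = -3  [len(a.mk) - 5]
18. n2.mk = 17  [c.off + C.depth - 21]
19. n1.lab = false  [C.mk > 17]
20. n10.ok = false  [terminal]
21. n0.hot = true  [E.lab == false]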